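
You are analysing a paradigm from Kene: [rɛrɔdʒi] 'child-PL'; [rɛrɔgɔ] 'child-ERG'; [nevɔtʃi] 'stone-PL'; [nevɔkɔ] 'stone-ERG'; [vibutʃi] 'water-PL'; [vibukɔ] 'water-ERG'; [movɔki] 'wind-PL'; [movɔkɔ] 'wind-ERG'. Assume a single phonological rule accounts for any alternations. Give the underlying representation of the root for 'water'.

The stem for 'water' ends in [tʃ] in [vibutʃi] but [k] in [vibukɔ].
But 'wind' keeps [k] in both environments ([movɔki], [movɔkɔ]), so there is no rule changing /k/ to [tʃ] before the PL suffix.
Therefore /tʃ/ is basic and [k] is derived by depalatalization (palato-alveolar /tʃ/ and /dʒ/ become [k] and [g] when no front vowel follows).
The underlying form of 'water' is therefore /vibutʃ/.

/vibutʃ/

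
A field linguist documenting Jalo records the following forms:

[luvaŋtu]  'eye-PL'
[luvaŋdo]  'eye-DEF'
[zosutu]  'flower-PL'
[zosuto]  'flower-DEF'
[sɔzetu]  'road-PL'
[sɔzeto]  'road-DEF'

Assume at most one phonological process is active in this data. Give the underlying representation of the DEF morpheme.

/-do/

The DEF suffix surfaces as [-do] and [-to], depending on the final segment of the stem.
By contrast the PL suffix keeps its initial [t] throughout — that segment must be underlying.
So the underlying form is /-do/, and voiced stops become voiceless after a vowel.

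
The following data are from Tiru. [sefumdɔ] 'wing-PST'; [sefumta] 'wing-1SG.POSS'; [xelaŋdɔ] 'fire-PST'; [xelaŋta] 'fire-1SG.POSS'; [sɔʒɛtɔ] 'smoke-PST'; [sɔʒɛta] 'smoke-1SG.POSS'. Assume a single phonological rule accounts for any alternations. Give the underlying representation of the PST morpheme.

/-dɔ/

The PST morpheme has two allomorphs, [-dɔ] and [-tɔ].
The 1SG.POSS suffix, which begins with [t], is invariant after every stem; so [t] is not altered by any rule here.
So the underlying form is /-dɔ/, and voiced stops become voiceless after a vowel.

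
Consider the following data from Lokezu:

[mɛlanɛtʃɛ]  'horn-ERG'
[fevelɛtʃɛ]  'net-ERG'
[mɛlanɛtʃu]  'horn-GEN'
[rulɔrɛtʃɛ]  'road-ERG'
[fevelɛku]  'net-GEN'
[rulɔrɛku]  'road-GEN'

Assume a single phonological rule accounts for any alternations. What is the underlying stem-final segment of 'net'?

'net' shows [k] ~ [tʃ] at the end of the stem ([fevelɛku] vs [fevelɛtʃɛ]).
But 'horn' keeps [tʃ] in both environments ([mɛlanɛtʃu], [mɛlanɛtʃɛ]), so there is no rule changing /tʃ/ to [k] before the GEN suffix.
The underlying segment must be /k/; /k/ becomes palato-alveolar [tʃ] before a front vowel, yielding [tʃ] there.

/k/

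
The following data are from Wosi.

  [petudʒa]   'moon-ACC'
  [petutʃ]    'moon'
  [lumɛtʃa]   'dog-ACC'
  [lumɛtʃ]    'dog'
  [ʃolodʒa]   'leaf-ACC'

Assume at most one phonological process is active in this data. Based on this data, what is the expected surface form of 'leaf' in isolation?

'moon' shows [dʒ] ~ [tʃ] at the end of the stem ([petudʒa] vs [petutʃ]).
The stem 'dog' ([lumɛtʃa], [lumɛtʃ]) shows [tʃ] unchanged in both environments, so [tʃ] cannot be basic with [dʒ] derived before the ACC suffix.
Therefore /dʒ/ is basic and [tʃ] is derived by word-final obstruent devoicing (voiced obstruents become voiceless word-finally).
From [ʃolodʒa] the stem 'leaf' is /ʃolodʒ/; word-finally this yields [ʃolotʃ].

[ʃolotʃ]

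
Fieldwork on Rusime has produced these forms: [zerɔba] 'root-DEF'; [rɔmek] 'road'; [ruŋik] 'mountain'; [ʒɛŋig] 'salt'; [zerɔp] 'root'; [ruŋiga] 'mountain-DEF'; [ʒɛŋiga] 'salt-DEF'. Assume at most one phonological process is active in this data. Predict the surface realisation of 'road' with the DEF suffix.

The stem for 'mountain' ends in [g] in [ruŋiga] but [k] in [ruŋik].
If /g/ were underlying and a rule turned it into [k] in isolation, 'salt' would also alternate; but it has [g] in both [ʒɛŋiga] and [ʒɛŋig].
The alternation reflects intervocalic voicing: voiceless stops become voiced between vowels. /k/ is underlying.
From [rɔmek] the stem 'road' is /rɔmek/; between vowels this yields [rɔmega].

[rɔmega]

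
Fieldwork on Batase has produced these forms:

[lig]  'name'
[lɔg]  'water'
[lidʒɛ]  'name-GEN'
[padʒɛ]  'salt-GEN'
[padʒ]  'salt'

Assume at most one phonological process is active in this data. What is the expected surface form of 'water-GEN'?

[lɔdʒɛ]

'name' shows [g] ~ [dʒ] at the end of the stem ([lig] vs [lidʒɛ]).
But 'salt' keeps [dʒ] in both environments ([padʒ], [padʒɛ]), so there is no rule changing /dʒ/ to [g] in isolation.
The underlying segment must be /g/; /g/ becomes palato-alveolar [dʒ] before a front vowel, yielding [dʒ] there.
From [lɔg] the stem 'water' is /lɔg/; before a front vowel this yields [lɔdʒɛ].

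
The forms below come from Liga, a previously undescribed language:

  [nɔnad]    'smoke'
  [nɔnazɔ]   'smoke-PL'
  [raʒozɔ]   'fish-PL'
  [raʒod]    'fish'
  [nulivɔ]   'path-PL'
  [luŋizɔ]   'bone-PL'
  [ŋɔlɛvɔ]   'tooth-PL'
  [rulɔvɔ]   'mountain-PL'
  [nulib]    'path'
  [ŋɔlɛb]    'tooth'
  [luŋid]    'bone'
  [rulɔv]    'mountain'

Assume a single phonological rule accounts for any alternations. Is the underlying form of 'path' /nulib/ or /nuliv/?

The stem for 'path' ends in [v] in [nulivɔ] but [b] in [nulib].
If /v/ were underlying and a rule turned it into [b] in isolation, 'mountain' would also alternate; but it has [v] in both [rulɔvɔ] and [rulɔv].
So /b/ is underlying, and a rule of intervocalic spirantization — voiced stops become fricatives between vowels — gives [v].

/nulib/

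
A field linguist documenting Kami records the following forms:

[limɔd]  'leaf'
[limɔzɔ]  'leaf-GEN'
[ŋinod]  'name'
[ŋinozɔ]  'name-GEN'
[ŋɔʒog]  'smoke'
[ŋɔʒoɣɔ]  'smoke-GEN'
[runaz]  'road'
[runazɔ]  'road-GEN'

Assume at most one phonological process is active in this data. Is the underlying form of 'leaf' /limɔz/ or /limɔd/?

/limɔd/

The stem for 'leaf' ends in [d] in [limɔd] but [z] in [limɔzɔ].
If /z/ were underlying and a rule turned it into [d] in isolation, 'road' would also alternate; but it has [z] in both [runaz] and [runazɔ].
Therefore /d/ is basic and [z] is derived by intervocalic spirantization (voiced stops become fricatives between vowels).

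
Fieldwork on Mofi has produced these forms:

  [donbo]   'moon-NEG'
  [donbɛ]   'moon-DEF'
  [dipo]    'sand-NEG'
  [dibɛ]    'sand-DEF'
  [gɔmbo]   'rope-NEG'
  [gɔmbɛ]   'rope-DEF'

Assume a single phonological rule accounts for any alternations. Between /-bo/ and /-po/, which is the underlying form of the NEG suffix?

The NEG suffix surfaces as [-bo] and [-po], depending on the final segment of the stem.
By contrast the DEF suffix keeps its initial [b] throughout — that segment must be underlying.
The NEG suffix is therefore /-po/ underlyingly, with post-nasal voicing: voiceless stops become voiced after a nasal.

/-po/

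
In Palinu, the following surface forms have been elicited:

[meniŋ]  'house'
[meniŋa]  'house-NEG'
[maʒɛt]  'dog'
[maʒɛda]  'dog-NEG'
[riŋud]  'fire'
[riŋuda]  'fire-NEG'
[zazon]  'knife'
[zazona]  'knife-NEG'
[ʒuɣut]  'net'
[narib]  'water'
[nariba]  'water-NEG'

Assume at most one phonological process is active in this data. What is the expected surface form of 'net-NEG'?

The root 'dog' surfaces as [maʒɛt] and [maʒɛda], with a stem-final [t] ~ [d] alternation.
But 'fire' keeps [d] in both environments ([riŋud], [riŋuda]), so there is no rule changing /d/ to [t] in isolation.
The alternation reflects intervocalic voicing: voiceless stops become voiced between vowels. /t/ is underlying.
The one attested form of 'net', [ʒuɣut], shows underlying /ʒuɣut/. Applying the same rule between vowels gives [ʒuɣuda].

[ʒuɣuda]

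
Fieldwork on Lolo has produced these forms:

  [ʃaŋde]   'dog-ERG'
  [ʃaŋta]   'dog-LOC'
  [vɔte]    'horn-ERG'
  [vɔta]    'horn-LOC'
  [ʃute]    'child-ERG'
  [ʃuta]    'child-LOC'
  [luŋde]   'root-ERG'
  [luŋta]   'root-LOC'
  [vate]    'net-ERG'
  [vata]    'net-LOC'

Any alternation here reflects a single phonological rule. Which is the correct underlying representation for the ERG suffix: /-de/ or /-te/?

/-de/

The ERG morpheme has two allomorphs, [-de] and [-te].
By contrast the LOC suffix keeps its initial [t] throughout — that segment must be underlying.
So the underlying form is /-de/, and voiced stops become voiceless after a vowel.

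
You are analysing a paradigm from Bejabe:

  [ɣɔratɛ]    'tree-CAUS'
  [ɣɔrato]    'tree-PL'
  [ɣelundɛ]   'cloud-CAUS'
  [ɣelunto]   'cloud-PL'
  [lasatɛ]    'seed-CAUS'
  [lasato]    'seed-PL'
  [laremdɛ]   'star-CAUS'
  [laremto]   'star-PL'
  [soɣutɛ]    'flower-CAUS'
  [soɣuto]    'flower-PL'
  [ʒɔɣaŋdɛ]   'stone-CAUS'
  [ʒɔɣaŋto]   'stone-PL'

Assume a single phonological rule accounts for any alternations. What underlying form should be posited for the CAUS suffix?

/-dɛ/

The CAUS morpheme has two allomorphs, [-dɛ] and [-tɛ].
By contrast the PL suffix keeps its initial [t] throughout — that segment must be underlying.
So the underlying form is /-dɛ/, and voiced stops become voiceless after a vowel.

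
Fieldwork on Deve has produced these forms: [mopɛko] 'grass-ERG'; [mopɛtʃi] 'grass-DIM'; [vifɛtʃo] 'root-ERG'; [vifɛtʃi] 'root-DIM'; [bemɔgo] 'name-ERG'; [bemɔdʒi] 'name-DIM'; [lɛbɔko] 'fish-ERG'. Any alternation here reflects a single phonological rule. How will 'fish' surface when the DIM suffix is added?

In [mopɛko] and [mopɛtʃi] the final segment of 'grass' alternates: [k] ~ [tʃ].
Compare 'root', with invariant [tʃ] in [vifɛtʃo] and [vifɛtʃi]: an analysis with underlying /tʃ/ and a rule producing [k] before the ERG suffix would wrongly predict alternation here too.
Therefore /k/ is basic and [tʃ] is derived by palatalization before a front vowel (/k/ and /g/ become palato-alveolar [tʃ] and [dʒ] before a front vowel).
The one attested form of 'fish', [lɛbɔko], shows underlying /lɛbɔk/. Applying the same rule before a front vowel gives [lɛbɔtʃi].

[lɛbɔtʃi]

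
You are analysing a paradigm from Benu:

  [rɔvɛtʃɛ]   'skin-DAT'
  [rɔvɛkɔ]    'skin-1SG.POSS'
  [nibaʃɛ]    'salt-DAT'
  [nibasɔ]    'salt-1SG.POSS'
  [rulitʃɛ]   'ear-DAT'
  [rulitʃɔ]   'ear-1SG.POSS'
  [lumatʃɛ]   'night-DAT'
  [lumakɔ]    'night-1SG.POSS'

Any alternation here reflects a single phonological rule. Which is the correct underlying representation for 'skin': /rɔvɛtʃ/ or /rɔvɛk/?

/rɔvɛk/

The stem for 'skin' ends in [tʃ] in [rɔvɛtʃɛ] but [k] in [rɔvɛkɔ].
But 'ear' keeps [tʃ] in both environments ([rulitʃɛ], [rulitʃɔ]), so there is no rule changing /tʃ/ to [k] before the 1SG.POSS suffix.
The underlying segment must be /k/; /k/ and /s/ become palato-alveolar [tʃ] and [ʃ] before a front vowel, yielding [tʃ] there.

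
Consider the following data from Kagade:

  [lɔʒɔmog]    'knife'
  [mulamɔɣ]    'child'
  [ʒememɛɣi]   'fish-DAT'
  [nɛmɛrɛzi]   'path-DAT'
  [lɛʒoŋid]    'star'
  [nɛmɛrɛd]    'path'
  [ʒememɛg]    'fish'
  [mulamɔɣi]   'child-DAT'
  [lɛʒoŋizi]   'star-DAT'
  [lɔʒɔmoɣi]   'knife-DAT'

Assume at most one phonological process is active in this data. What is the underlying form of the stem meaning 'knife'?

The stem for 'knife' ends in [ɣ] in [lɔʒɔmoɣi] but [g] in [lɔʒɔmog].
If /ɣ/ were underlying and a rule turned it into [g] in isolation, 'child' would also alternate; but it has [ɣ] in both [mulamɔɣi] and [mulamɔɣ].
The alternation reflects intervocalic spirantization: voiced stops become fricatives between vowels. /g/ is underlying.

/lɔʒɔmog/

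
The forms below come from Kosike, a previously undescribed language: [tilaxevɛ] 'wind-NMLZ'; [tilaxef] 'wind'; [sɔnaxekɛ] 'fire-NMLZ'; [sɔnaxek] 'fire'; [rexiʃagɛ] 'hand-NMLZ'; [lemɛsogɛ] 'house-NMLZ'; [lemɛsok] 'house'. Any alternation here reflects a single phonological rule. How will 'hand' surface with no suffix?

The root 'house' surfaces as [lemɛsogɛ] and [lemɛsok], with a stem-final [g] ~ [k] alternation.
If /k/ were underlying and a rule turned it into [g] before the NMLZ suffix, 'fire' would also alternate; but it has [k] in both [sɔnaxekɛ] and [sɔnaxek].
Therefore /g/ is basic and [k] is derived by word-final obstruent devoicing (voiced obstruents become voiceless word-finally).
From [rexiʃagɛ] the stem 'hand' is /rexiʃag/; word-finally this yields [rexiʃak].

[rexiʃak]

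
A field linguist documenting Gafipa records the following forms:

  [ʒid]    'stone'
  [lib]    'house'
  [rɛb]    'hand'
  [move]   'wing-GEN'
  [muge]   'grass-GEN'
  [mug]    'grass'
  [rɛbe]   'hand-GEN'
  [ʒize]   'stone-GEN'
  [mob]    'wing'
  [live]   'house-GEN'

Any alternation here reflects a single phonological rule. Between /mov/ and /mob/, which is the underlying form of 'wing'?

/mov/

'wing' shows [b] ~ [v] at the end of the stem ([mob] vs [move]).
The stem 'hand' ([rɛb], [rɛbe]) shows [b] unchanged in both environments, so [b] cannot be basic with [v] derived before the GEN suffix.
The alternation reflects word-final hardening: voiced fricatives become stops word-finally. /v/ is underlying.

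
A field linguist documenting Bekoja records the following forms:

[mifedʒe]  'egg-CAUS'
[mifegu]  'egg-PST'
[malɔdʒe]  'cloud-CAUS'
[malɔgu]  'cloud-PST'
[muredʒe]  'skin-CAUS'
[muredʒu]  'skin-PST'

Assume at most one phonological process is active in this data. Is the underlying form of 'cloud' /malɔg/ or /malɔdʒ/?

The root 'cloud' surfaces as [malɔdʒe] and [malɔgu], with a stem-final [dʒ] ~ [g] alternation.
If /dʒ/ were underlying and a rule turned it into [g] before the PST suffix, 'skin' would also alternate; but it has [dʒ] in both [muredʒe] and [muredʒu].
The alternation reflects palatalization before a front vowel: /g/ becomes palato-alveolar [dʒ] before a front vowel. /g/ is underlying.

/malɔg/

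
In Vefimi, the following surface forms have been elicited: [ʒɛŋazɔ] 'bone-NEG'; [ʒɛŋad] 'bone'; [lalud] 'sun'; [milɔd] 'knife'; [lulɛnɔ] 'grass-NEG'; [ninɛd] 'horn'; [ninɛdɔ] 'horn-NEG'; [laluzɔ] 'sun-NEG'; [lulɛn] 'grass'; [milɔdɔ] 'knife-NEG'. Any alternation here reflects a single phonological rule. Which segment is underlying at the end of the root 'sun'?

/z/

'sun' shows [z] ~ [d] at the end of the stem ([laluzɔ] vs [lalud]).
But 'knife' keeps [d] in both environments ([milɔdɔ], [milɔd]), so there is no rule changing /d/ to [z] before the NEG suffix.
The underlying segment must be /z/; voiced fricatives become stops word-finally, yielding [d] there.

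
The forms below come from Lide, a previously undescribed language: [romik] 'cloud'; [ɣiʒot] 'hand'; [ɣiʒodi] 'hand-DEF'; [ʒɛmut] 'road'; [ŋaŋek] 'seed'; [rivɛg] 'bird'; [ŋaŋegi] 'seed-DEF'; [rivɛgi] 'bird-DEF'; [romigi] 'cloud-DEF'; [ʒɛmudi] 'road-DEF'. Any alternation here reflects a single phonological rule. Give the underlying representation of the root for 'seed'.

/ŋaŋek/

The stem for 'seed' ends in [g] in [ŋaŋegi] but [k] in [ŋaŋek].
Compare 'bird', with invariant [g] in [rivɛgi] and [rivɛg]: an analysis with underlying /g/ and a rule producing [k] in isolation would wrongly predict alternation here too.
The underlying segment must be /k/; voiceless stops become voiced between vowels, yielding [g] there.
Hence 'seed' is /ŋaŋek/ underlyingly.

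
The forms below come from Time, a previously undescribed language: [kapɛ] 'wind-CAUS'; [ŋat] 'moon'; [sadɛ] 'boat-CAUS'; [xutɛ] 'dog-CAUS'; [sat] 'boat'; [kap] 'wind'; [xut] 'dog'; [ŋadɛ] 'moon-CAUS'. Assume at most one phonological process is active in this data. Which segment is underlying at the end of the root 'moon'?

In [ŋadɛ] and [ŋat] the final segment of 'moon' alternates: [d] ~ [t].
But 'dog' keeps [t] in both environments ([xutɛ], [xut]), so there is no rule changing /t/ to [d] before the CAUS suffix.
So /d/ is underlying, and a rule of word-final obstruent devoicing — voiced obstruents become voiceless word-finally — gives [t].

/d/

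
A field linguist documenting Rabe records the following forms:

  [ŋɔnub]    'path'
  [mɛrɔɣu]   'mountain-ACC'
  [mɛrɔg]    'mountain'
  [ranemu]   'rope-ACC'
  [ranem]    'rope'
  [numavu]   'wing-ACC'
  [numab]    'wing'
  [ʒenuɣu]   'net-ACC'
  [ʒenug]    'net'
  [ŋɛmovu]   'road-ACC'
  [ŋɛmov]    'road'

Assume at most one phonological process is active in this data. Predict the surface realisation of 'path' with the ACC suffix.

[ŋɔnuvu]

'wing' shows [v] ~ [b] at the end of the stem ([numavu] vs [numab]).
Compare 'road', with invariant [v] in [ŋɛmovu] and [ŋɛmov]: an analysis with underlying /v/ and a rule producing [b] in isolation would wrongly predict alternation here too.
The alternation reflects intervocalic spirantization: voiced stops become fricatives between vowels. /b/ is underlying.
The one attested form of 'path', [ŋɔnub], shows underlying /ŋɔnub/. Applying the same rule between vowels gives [ŋɔnuvu].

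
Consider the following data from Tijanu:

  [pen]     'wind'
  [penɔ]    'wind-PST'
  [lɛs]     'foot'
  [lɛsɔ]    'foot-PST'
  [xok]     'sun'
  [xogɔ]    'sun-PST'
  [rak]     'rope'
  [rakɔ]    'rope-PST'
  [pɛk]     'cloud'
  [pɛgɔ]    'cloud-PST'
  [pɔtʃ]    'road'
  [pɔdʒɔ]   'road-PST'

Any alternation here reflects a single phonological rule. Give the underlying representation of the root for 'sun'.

/xog/

The root 'sun' surfaces as [xok] and [xogɔ], with a stem-final [k] ~ [g] alternation.
The stem 'rope' ([rak], [rakɔ]) shows [k] unchanged in both environments, so [k] cannot be basic with [g] derived before the PST suffix.
The alternation reflects word-final obstruent devoicing: voiced obstruents become voiceless word-finally. /g/ is underlying.
The underlying form of 'sun' is therefore /xog/.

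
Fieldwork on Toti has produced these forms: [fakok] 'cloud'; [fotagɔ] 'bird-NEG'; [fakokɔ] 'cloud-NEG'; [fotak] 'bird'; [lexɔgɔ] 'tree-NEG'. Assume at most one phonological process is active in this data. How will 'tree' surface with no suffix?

[lexɔk]

The stem for 'bird' ends in [k] in [fotak] but [g] in [fotagɔ].
Compare 'cloud', with invariant [k] in [fakok] and [fakokɔ]: an analysis with underlying /k/ and a rule producing [g] before the NEG suffix would wrongly predict alternation here too.
Therefore /g/ is basic and [k] is derived by word-final obstruent devoicing (voiced obstruents become voiceless word-finally).
The one attested form of 'tree', [lexɔgɔ], shows underlying /lexɔg/. Applying the same rule word-finally gives [lexɔk].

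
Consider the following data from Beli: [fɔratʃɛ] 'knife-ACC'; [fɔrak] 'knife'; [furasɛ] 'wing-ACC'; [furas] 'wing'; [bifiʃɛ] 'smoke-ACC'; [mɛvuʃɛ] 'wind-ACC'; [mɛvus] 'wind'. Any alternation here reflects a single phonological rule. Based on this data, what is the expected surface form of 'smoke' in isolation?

[bifis]

In [mɛvuʃɛ] and [mɛvus] the final segment of 'wind' alternates: [ʃ] ~ [s].
Compare 'wing', with invariant [s] in [furasɛ] and [furas]: an analysis with underlying /s/ and a rule producing [ʃ] before the ACC suffix would wrongly predict alternation here too.
The underlying segment must be /ʃ/; palato-alveolar /tʃ/ and /ʃ/ become [k] and [s] when no front vowel follows, yielding [s] there.
From [bifiʃɛ] the stem 'smoke' is /bifiʃ/; when no front vowel follows this yields [bifis].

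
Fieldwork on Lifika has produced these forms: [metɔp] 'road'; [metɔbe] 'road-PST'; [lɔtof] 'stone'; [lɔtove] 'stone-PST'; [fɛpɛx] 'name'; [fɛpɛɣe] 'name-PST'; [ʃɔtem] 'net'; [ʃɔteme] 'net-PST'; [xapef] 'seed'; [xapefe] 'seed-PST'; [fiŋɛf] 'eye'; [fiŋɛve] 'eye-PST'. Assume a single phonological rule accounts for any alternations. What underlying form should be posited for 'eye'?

/fiŋɛv/

'eye' shows [f] ~ [v] at the end of the stem ([fiŋɛf] vs [fiŋɛve]).
The stem 'seed' ([xapef], [xapefe]) shows [f] unchanged in both environments, so [f] cannot be basic with [v] derived before the PST suffix.
The alternation reflects word-final obstruent devoicing: voiced obstruents become voiceless word-finally. /v/ is underlying.
The underlying form of 'eye' is therefore /fiŋɛv/.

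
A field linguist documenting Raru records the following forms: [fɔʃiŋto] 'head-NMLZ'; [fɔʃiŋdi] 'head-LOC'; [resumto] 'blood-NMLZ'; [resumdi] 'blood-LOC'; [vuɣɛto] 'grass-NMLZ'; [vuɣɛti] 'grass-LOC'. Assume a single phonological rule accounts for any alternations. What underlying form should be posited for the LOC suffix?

The LOC morpheme has two allomorphs, [-di] and [-ti].
The NMLZ suffix, which begins with [t], is invariant after every stem; so [t] is not altered by any rule here.
The LOC suffix is therefore /-di/ underlyingly, with post-vocalic devoicing: voiced stops become voiceless after a vowel.

/-di/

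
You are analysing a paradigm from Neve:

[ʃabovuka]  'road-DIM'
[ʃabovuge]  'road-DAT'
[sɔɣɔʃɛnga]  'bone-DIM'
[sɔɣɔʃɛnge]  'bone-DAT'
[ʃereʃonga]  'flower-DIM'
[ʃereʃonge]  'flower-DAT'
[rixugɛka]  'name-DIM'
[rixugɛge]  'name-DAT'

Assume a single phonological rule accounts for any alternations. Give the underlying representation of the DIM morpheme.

/-ka/

The DIM morpheme has two allomorphs, [-ga] and [-ka].
The DAT suffix, which begins with [g], is invariant after every stem; so [g] is not altered by any rule here.
The DIM suffix is therefore /-ka/ underlyingly, with post-nasal voicing: voiceless stops become voiced after a nasal.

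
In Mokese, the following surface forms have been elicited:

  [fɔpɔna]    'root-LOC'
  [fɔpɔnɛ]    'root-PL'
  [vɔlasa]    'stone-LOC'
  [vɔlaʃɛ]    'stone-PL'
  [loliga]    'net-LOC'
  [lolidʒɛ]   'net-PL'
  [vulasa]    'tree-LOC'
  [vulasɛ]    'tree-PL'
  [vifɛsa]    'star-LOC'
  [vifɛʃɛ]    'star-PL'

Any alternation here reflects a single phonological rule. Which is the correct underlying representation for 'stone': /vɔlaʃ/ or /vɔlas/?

The root 'stone' surfaces as [vɔlasa] and [vɔlaʃɛ], with a stem-final [s] ~ [ʃ] alternation.
The stem 'tree' ([vulasa], [vulasɛ]) shows [s] unchanged in both environments, so [s] cannot be basic with [ʃ] derived before the PL suffix.
Therefore /ʃ/ is basic and [s] is derived by depalatalization (palato-alveolar /dʒ/ and /ʃ/ become [g] and [s] when no front vowel follows).

/vɔlaʃ/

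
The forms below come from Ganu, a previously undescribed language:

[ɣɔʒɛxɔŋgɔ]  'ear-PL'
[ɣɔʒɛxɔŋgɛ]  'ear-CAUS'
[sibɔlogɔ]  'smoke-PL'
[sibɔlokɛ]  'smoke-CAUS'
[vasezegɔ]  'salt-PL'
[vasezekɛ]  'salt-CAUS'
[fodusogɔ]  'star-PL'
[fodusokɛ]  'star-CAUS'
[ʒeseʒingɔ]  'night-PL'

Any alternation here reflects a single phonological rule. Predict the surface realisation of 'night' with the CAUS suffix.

The CAUS morpheme has two allomorphs, [-gɛ] and [-kɛ].
By contrast the PL suffix keeps its initial [g] throughout — that segment must be underlying.
The CAUS suffix is therefore /-kɛ/ underlyingly, with post-nasal voicing: voiceless stops become voiced after a nasal.
After 'night', which ends in a nasal, the suffix surfaces as [-gɛ], giving [ʒeseʒingɛ].

[ʒeseʒingɛ]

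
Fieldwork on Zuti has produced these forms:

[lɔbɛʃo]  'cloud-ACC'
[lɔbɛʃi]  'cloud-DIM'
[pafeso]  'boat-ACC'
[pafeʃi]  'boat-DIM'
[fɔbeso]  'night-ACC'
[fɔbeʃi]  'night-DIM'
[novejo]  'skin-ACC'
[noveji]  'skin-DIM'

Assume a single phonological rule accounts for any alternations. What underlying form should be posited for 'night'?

/fɔbes/

In [fɔbeso] and [fɔbeʃi] the final segment of 'night' alternates: [s] ~ [ʃ].
The stem 'cloud' ([lɔbɛʃo], [lɔbɛʃi]) shows [ʃ] unchanged in both environments, so [ʃ] cannot be basic with [s] derived before the ACC suffix.
So /s/ is underlying, and a rule of palatalization before a front vowel — /s/ becomes palato-alveolar [ʃ] before a front vowel — gives [ʃ].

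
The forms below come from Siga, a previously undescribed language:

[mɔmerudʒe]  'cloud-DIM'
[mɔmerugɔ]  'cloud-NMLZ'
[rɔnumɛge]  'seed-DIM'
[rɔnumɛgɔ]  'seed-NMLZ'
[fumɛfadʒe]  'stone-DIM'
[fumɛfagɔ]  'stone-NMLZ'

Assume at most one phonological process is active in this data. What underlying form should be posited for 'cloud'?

The stem for 'cloud' ends in [dʒ] in [mɔmerudʒe] but [g] in [mɔmerugɔ].
But 'seed' keeps [g] in both environments ([rɔnumɛge], [rɔnumɛgɔ]), so there is no rule changing /g/ to [dʒ] before the DIM suffix.
Therefore /dʒ/ is basic and [g] is derived by depalatalization (palato-alveolar /dʒ/ becomes [g] when no front vowel follows).
Hence 'cloud' is /mɔmerudʒ/ underlyingly.

/mɔmerudʒ/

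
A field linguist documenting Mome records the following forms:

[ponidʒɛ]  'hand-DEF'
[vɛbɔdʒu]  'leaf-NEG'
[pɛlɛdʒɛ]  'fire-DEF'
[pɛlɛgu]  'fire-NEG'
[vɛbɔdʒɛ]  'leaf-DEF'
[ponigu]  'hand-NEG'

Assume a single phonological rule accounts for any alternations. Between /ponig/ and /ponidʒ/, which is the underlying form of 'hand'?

The root 'hand' surfaces as [ponigu] and [ponidʒɛ], with a stem-final [g] ~ [dʒ] alternation.
Compare 'leaf', with invariant [dʒ] in [vɛbɔdʒu] and [vɛbɔdʒɛ]: an analysis with underlying /dʒ/ and a rule producing [g] before the NEG suffix would wrongly predict alternation here too.
So /g/ is underlying, and a rule of palatalization before a front vowel — /g/ becomes palato-alveolar [dʒ] before a front vowel — gives [dʒ].

/ponig/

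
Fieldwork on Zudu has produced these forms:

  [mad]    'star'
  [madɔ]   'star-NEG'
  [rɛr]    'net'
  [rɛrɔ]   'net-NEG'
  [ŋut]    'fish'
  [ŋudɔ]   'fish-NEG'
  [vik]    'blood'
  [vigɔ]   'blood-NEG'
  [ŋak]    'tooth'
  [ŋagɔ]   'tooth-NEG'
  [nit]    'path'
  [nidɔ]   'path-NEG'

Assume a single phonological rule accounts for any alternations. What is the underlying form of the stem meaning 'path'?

/nit/

The root 'path' surfaces as [nit] and [nidɔ], with a stem-final [t] ~ [d] alternation.
The stem 'star' ([mad], [madɔ]) shows [d] unchanged in both environments, so [d] cannot be basic with [t] derived in isolation.
So /t/ is underlying, and a rule of intervocalic voicing — voiceless stops become voiced between vowels — gives [d].
The underlying form of 'path' is therefore /nit/.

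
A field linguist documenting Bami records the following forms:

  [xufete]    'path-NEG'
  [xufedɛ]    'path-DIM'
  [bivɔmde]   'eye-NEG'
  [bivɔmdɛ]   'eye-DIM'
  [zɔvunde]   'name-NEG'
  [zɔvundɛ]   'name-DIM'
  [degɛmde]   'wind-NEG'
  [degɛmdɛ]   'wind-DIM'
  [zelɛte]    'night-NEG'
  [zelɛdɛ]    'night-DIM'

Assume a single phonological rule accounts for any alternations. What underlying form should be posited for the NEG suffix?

The NEG morpheme has two allomorphs, [-de] and [-te].
The DIM suffix, which begins with [d], is invariant after every stem; so [d] is not altered by any rule here.
So the underlying form is /-te/, and voiceless stops become voiced after a nasal.

/-te/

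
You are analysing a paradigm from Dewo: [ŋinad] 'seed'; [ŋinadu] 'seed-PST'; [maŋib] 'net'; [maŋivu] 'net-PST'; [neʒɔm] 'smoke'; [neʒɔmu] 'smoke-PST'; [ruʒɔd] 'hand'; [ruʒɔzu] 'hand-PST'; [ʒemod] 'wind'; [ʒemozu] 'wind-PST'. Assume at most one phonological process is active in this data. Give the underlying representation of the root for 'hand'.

/ruʒɔz/

The stem for 'hand' ends in [d] in [ruʒɔd] but [z] in [ruʒɔzu].
If /d/ were underlying and a rule turned it into [z] before the PST suffix, 'seed' would also alternate; but it has [d] in both [ŋinad] and [ŋinadu].
The underlying segment must be /z/; voiced fricatives become stops word-finally, yielding [d] there.
So 'hand' = /ruʒɔz/.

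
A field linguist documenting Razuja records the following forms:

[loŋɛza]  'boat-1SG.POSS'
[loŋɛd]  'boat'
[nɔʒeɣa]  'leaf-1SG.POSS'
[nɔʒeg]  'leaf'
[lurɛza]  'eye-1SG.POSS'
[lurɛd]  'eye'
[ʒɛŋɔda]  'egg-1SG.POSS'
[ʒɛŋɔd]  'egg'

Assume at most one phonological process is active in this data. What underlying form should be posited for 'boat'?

The root 'boat' surfaces as [loŋɛza] and [loŋɛd], with a stem-final [z] ~ [d] alternation.
If /d/ were underlying and a rule turned it into [z] before the 1SG.POSS suffix, 'egg' would also alternate; but it has [d] in both [ʒɛŋɔda] and [ʒɛŋɔd].
So /z/ is underlying, and a rule of word-final hardening — voiced fricatives become stops word-finally — gives [d].

/loŋɛz/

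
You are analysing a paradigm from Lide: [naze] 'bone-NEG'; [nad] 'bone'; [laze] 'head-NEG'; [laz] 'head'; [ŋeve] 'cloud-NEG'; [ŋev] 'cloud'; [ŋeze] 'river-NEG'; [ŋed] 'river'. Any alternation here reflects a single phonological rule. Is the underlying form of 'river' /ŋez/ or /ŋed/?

The stem for 'river' ends in [z] in [ŋeze] but [d] in [ŋed].
Compare 'head', with invariant [z] in [laze] and [laz]: an analysis with underlying /z/ and a rule producing [d] in isolation would wrongly predict alternation here too.
The alternation reflects intervocalic spirantization: voiced stops become fricatives between vowels. /d/ is underlying.

/ŋed/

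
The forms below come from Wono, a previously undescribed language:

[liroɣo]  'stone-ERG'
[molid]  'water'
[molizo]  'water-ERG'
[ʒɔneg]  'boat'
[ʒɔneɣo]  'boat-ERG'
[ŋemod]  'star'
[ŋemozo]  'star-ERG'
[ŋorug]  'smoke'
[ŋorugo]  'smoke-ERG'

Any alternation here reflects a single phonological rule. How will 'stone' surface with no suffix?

In [ʒɔneg] and [ʒɔneɣo] the final segment of 'boat' alternates: [g] ~ [ɣ].
But 'smoke' keeps [g] in both environments ([ŋorug], [ŋorugo]), so there is no rule changing /g/ to [ɣ] before the ERG suffix.
So /ɣ/ is underlying, and a rule of word-final hardening — voiced fricatives become stops word-finally — gives [g].
The one attested form of 'stone', [liroɣo], shows underlying /liroɣ/. Applying the same rule word-finally gives [lirog].

[lirog]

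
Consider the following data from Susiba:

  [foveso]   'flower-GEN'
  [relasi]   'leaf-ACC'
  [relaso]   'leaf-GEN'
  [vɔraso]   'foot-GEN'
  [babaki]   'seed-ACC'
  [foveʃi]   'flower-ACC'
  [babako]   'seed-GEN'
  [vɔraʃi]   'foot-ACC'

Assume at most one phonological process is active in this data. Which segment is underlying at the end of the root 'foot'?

/ʃ/

In [vɔraso] and [vɔraʃi] the final segment of 'foot' alternates: [s] ~ [ʃ].
But 'leaf' keeps [s] in both environments ([relaso], [relasi]), so there is no rule changing /s/ to [ʃ] before the ACC suffix.
Therefore /ʃ/ is basic and [s] is derived by depalatalization (palato-alveolar /ʃ/ becomes [s] when no front vowel follows).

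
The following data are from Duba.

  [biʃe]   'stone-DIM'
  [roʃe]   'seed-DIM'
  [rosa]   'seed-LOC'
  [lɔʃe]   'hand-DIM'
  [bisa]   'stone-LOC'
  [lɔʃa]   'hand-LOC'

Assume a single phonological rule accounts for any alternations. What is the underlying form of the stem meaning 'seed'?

/ros/

'seed' shows [s] ~ [ʃ] at the end of the stem ([rosa] vs [roʃe]).
Compare 'hand', with invariant [ʃ] in [lɔʃa] and [lɔʃe]: an analysis with underlying /ʃ/ and a rule producing [s] before the LOC suffix would wrongly predict alternation here too.
The underlying segment must be /s/; /s/ becomes palato-alveolar [ʃ] before a front vowel, yielding [ʃ] there.
So 'seed' = /ros/.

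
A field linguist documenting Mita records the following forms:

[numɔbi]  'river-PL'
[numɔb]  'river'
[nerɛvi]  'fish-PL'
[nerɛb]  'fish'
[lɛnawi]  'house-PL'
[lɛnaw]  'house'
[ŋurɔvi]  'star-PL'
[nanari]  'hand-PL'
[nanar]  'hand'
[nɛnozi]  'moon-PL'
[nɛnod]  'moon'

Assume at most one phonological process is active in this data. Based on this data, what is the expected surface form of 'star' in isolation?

In [nerɛvi] and [nerɛb] the final segment of 'fish' alternates: [v] ~ [b].
But 'river' keeps [b] in both environments ([numɔbi], [numɔb]), so there is no rule changing /b/ to [v] before the PL suffix.
The underlying segment must be /v/; voiced fricatives become stops word-finally, yielding [b] there.
The one attested form of 'star', [ŋurɔvi], shows underlying /ŋurɔv/. Applying the same rule word-finally gives [ŋurɔb].

[ŋurɔb]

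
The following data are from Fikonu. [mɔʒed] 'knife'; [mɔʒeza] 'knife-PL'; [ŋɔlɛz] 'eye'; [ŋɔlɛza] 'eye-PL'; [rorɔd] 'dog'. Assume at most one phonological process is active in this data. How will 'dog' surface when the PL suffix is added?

The root 'knife' surfaces as [mɔʒed] and [mɔʒeza], with a stem-final [d] ~ [z] alternation.
Compare 'eye', with invariant [z] in [ŋɔlɛz] and [ŋɔlɛza]: an analysis with underlying /z/ and a rule producing [d] in isolation would wrongly predict alternation here too.
So /d/ is underlying, and a rule of intervocalic spirantization — voiced stops become fricatives between vowels — gives [z].
The one attested form of 'dog', [rorɔd], shows underlying /rorɔd/. Applying the same rule between vowels gives [rorɔza].

[rorɔza]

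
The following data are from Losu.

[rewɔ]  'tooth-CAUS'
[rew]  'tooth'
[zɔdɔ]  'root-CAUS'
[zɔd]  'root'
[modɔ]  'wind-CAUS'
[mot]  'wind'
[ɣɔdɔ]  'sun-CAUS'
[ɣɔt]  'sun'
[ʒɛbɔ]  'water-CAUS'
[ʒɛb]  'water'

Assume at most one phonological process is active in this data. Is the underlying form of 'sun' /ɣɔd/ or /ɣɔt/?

/ɣɔt/

In [ɣɔdɔ] and [ɣɔt] the final segment of 'sun' alternates: [d] ~ [t].
The stem 'root' ([zɔdɔ], [zɔd]) shows [d] unchanged in both environments, so [d] cannot be basic with [t] derived in isolation.
Therefore /t/ is basic and [d] is derived by intervocalic voicing (voiceless stops become voiced between vowels).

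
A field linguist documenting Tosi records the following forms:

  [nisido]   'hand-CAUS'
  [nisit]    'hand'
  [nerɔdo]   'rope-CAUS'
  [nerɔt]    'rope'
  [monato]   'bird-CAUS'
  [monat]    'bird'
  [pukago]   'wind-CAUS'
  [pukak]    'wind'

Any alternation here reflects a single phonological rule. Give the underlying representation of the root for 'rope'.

/nerɔd/

'rope' shows [d] ~ [t] at the end of the stem ([nerɔdo] vs [nerɔt]).
Compare 'bird', with invariant [t] in [monato] and [monat]: an analysis with underlying /t/ and a rule producing [d] before the CAUS suffix would wrongly predict alternation here too.
Therefore /d/ is basic and [t] is derived by word-final obstruent devoicing (voiced obstruents become voiceless word-finally).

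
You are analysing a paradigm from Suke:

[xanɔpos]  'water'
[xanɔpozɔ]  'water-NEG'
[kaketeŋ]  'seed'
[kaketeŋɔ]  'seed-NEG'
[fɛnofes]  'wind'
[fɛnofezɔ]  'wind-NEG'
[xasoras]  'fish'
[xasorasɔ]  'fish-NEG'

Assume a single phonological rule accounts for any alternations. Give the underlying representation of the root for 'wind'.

'wind' shows [s] ~ [z] at the end of the stem ([fɛnofes] vs [fɛnofezɔ]).
The stem 'fish' ([xasoras], [xasorasɔ]) shows [s] unchanged in both environments, so [s] cannot be basic with [z] derived before the NEG suffix.
The underlying segment must be /z/; voiced obstruents become voiceless word-finally, yielding [s] there.
The underlying form of 'wind' is therefore /fɛnofez/.

/fɛnofez/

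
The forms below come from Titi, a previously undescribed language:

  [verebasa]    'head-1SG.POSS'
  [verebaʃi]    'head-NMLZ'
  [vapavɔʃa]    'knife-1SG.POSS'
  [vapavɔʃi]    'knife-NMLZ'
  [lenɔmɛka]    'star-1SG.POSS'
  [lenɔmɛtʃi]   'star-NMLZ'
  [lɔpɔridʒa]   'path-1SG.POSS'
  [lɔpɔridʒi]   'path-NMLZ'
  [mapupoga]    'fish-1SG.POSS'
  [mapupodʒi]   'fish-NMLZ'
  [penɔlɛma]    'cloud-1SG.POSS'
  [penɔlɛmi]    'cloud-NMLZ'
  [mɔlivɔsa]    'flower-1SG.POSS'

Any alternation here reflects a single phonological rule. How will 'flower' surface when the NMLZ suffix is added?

In [verebasa] and [verebaʃi] the final segment of 'head' alternates: [s] ~ [ʃ].
Compare 'knife', with invariant [ʃ] in [vapavɔʃa] and [vapavɔʃi]: an analysis with underlying /ʃ/ and a rule producing [s] before the 1SG.POSS suffix would wrongly predict alternation here too.
Therefore /s/ is basic and [ʃ] is derived by palatalization before a front vowel (/k/, /g/ and /s/ become palato-alveolar [tʃ], [dʒ] and [ʃ] before a front vowel).
The one attested form of 'flower', [mɔlivɔsa], shows underlying /mɔlivɔs/. Applying the same rule before a front vowel gives [mɔlivɔʃi].

[mɔlivɔʃi]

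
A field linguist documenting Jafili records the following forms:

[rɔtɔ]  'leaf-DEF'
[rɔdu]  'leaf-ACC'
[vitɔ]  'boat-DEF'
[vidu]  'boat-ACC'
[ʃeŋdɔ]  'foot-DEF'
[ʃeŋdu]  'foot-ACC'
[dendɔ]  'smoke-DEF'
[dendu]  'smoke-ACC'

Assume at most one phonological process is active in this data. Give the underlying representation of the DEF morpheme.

The DEF suffix surfaces as [-dɔ] and [-tɔ], depending on the final segment of the stem.
The ACC suffix, which begins with [d], is invariant after every stem; so [d] is not altered by any rule here.
The DEF suffix is therefore /-tɔ/ underlyingly, with post-nasal voicing: voiceless stops become voiced after a nasal.

/-tɔ/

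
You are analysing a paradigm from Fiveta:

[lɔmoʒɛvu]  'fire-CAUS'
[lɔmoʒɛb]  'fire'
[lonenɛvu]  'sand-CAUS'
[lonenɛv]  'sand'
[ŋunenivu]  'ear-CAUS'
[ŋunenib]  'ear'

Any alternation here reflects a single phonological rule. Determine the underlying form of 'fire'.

/lɔmoʒɛb/

The root 'fire' surfaces as [lɔmoʒɛvu] and [lɔmoʒɛb], with a stem-final [v] ~ [b] alternation.
But 'sand' keeps [v] in both environments ([lonenɛvu], [lonenɛv]), so there is no rule changing /v/ to [b] in isolation.
Therefore /b/ is basic and [v] is derived by intervocalic spirantization (voiced stops become fricatives between vowels).
The underlying form of 'fire' is therefore /lɔmoʒɛb/.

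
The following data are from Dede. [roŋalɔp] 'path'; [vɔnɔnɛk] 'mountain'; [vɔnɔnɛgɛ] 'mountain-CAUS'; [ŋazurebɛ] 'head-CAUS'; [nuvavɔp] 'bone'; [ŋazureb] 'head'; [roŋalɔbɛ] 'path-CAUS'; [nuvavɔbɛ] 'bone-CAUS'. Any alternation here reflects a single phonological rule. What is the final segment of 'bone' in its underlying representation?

/p/

'bone' shows [b] ~ [p] at the end of the stem ([nuvavɔbɛ] vs [nuvavɔp]).
But 'head' keeps [b] in both environments ([ŋazurebɛ], [ŋazureb]), so there is no rule changing /b/ to [p] in isolation.
The alternation reflects intervocalic voicing: voiceless stops become voiced between vowels. /p/ is underlying.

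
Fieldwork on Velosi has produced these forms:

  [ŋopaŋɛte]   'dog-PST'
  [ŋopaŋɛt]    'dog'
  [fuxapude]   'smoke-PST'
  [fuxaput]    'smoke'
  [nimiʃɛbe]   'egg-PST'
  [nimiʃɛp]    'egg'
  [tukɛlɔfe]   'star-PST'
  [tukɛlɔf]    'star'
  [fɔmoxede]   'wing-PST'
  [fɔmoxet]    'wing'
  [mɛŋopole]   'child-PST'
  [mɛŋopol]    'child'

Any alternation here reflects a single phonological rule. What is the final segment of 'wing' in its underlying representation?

In [fɔmoxede] and [fɔmoxet] the final segment of 'wing' alternates: [d] ~ [t].
But 'dog' keeps [t] in both environments ([ŋopaŋɛte], [ŋopaŋɛt]), so there is no rule changing /t/ to [d] before the PST suffix.
The alternation reflects word-final obstruent devoicing: voiced obstruents become voiceless word-finally. /d/ is underlying.

/d/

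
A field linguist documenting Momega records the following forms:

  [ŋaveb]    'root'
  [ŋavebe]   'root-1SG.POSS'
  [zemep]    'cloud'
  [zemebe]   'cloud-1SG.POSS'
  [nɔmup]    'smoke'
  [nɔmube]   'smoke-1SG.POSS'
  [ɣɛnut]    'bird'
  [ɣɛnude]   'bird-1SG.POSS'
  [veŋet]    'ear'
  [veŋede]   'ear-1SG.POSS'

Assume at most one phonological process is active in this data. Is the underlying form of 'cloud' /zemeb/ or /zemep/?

/zemep/

'cloud' shows [p] ~ [b] at the end of the stem ([zemep] vs [zemebe]).
Compare 'root', with invariant [b] in [ŋaveb] and [ŋavebe]: an analysis with underlying /b/ and a rule producing [p] in isolation would wrongly predict alternation here too.
The underlying segment must be /p/; voiceless stops become voiced between vowels, yielding [b] there.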